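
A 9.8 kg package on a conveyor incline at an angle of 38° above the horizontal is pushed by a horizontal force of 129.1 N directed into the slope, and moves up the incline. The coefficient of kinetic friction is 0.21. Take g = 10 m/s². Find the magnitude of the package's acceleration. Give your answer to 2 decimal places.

0.87 m/s²

The horizontal push has components F cos 38° = 129.1 × 0.7880 = 101.731 N up the incline and F sin 38° = 129.1 × 0.6157 = 79.487 N pressing into the surface.
The normal force is therefore N = mg cos 38° + F sin 38° = 77.224 + 79.487 = 156.711 N, and kinetic friction down the slope is μN = 0.21 × 156.711 = 32.909 N.
Along the incline: F cos 38° − mg sin 38° − μN = ma, so 101.731 − 60.339 − 32.909 = 9.8 a, giving a = 0.8656 m/s².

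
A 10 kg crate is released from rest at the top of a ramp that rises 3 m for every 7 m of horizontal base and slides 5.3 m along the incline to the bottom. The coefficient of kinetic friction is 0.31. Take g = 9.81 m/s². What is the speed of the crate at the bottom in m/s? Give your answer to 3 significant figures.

3.37 m/s

The weight component along the incline is mg sin 23.20° = 38.643 N and the normal force is N = mg cos 23.20° = 90.168 N.
Friction up the slope is f = μN = 0.31 × 90.168 = 27.952 N, so the net downslope force is 38.643 − 27.952 = 10.691 N and a = 10.691 / 10 = 1.0691 m/s².
Starting from rest over a distance of 5.3 m, v² = 2aL = 2 × 1.0691 × 5.3 = 11.3325, so v = 3.3664 m/s.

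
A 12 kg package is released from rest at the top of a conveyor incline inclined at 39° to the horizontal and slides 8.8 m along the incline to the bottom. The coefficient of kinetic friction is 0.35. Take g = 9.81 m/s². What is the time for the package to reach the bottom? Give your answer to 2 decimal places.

2.24 s

The weight component along the incline is mg sin 39° = 74.084 N and the normal force is N = mg cos 39° = 91.486 N.
Friction up the slope is f = μN = 0.35 × 91.486 = 32.020 N, so the net downslope force is 74.084 − 32.020 = 42.064 N and a = 42.064 / 12 = 3.5053 m/s².
Starting from rest, L = ½at², so t = √(2L/a) = √(2 × 8.8 / 3.5053) = 2.2408 s.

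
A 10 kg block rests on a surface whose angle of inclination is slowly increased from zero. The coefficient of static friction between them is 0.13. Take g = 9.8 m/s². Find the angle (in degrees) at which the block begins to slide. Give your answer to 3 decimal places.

At the threshold of sliding, static friction is at its maximum μ_s N and exactly balances the weight component along the incline: mg sin θ = μ_s mg cos θ.
Hence tan θ = μ_s = 0.13, so θ = arctan(0.13) = 7.4069°.

7.407°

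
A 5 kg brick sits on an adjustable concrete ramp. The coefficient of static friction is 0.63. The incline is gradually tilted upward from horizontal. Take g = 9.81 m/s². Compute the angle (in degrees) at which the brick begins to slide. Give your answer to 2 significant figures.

32°

At the threshold of sliding, static friction is at its maximum μ_s N and exactly balances the weight component along the incline: mg sin θ = μ_s mg cos θ.
Hence tan θ = μ_s = 0.63, so θ = arctan(0.63) = 32.2109°.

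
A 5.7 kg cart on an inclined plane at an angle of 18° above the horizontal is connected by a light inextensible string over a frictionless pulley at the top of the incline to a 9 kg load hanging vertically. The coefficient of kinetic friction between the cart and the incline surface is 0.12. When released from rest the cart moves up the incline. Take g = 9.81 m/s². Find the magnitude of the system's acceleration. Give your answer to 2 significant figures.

For the cart on the incline: the weight component along the slope is m₁g sin 18° = 5.7 × 9.81 × 0.3090 = 17.278 N and the normal force is N = m₁g cos 18° = 53.180 N.
Kinetic friction opposes the cart's motion up the incline: f = μN = 0.12 × 53.180 = 6.382 N acting down the slope.
Newton's second law for the cart (up-slope positive): T − 17.278 − 6.382 = 5.7 a. For the hanging load (downward positive): 9 × 9.81 − T = 9 a.
Adding the two equations eliminates T: 64.630 = 14.7 a, so a = 4.3966 m/s².

4.4 m/s²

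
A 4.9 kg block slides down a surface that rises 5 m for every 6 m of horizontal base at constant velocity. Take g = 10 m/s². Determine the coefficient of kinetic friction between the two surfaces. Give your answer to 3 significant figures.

At constant velocity the net force along the incline is zero: mg sin 39.81° = μ mg cos 39.81°.
So μ = tan 39.81° = 0.6402 / 0.7682 = 0.8334.

0.833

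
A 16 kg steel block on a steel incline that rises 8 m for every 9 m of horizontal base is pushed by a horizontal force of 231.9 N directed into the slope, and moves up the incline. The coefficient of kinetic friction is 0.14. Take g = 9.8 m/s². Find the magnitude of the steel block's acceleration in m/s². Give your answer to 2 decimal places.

1.95 m/s²

The horizontal push has components F cos 41.63° = 231.9 × 0.7474 = 173.322 N up the incline and F sin 41.63° = 231.9 × 0.6644 = 154.074 N pressing into the surface.
The normal force is therefore N = mg cos 41.63° + F sin 41.63° = 117.192 + 154.074 = 271.266 N, and kinetic friction down the slope is μN = 0.14 × 271.266 = 37.977 N.
Along the incline: F cos 41.63° − mg sin 41.63° − μN = ma, so 173.322 − 104.178 − 37.977 = 16 a, giving a = 1.9479 m/s².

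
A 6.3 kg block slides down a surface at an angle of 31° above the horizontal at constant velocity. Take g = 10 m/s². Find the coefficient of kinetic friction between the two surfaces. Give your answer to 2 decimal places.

0.60

At constant velocity the net force along the incline is zero: mg sin 31° = μ mg cos 31°.
So μ = tan 31° = 0.5150 / 0.8572 = 0.6008.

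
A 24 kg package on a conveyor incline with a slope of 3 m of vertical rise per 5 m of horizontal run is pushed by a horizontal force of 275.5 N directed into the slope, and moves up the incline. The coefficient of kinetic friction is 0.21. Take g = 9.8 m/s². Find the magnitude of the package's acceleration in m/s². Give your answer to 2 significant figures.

The horizontal push has components F cos 30.96° = 275.5 × 0.8575 = 236.241 N up the incline and F sin 30.96° = 275.5 × 0.5145 = 141.745 N pressing into the surface.
The normal force is therefore N = mg cos 30.96° + F sin 30.96° = 201.684 + 141.745 = 343.429 N, and kinetic friction down the slope is μN = 0.21 × 343.429 = 72.120 N.
Along the incline: F cos 30.96° − mg sin 30.96° − μN = ma, so 236.241 − 121.010 − 72.120 = 24 a, giving a = 1.7963 m/s².

1.8 m/s²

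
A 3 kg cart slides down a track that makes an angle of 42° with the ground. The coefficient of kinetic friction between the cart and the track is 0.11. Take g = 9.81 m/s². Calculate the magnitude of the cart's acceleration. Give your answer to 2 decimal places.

5.76 m/s²

Resolving the weight along the incline: the component pulling the cart down the slope is mg sin 42° = 3 × 9.81 × 0.6691 = 19.692 N, and the normal force is N = mg cos 42° = 3 × 9.81 × 0.7431 = 21.869 N.
Kinetic friction acts up the slope with magnitude f = μN = 0.11 × 21.869 = 2.406 N.
Net force along the incline is 19.692 − 2.406 = 17.286 N, so a = 17.286 / 3 = 5.7620 m/s².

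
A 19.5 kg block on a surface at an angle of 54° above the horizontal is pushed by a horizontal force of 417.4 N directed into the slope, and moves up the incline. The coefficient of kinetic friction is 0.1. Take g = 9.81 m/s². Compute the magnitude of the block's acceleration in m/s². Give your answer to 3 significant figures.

The horizontal push has components F cos 54° = 417.4 × 0.5878 = 245.348 N up the incline and F sin 54° = 417.4 × 0.8090 = 337.677 N pressing into the surface.
The normal force is therefore N = mg cos 54° + F sin 54° = 112.443 + 337.677 = 450.120 N, and kinetic friction down the slope is μN = 0.1 × 450.120 = 45.012 N.
Along the incline: F cos 54° − mg sin 54° − μN = ma, so 245.348 − 154.758 − 45.012 = 19.5 a, giving a = 2.3373 m/s².

2.34 m/s²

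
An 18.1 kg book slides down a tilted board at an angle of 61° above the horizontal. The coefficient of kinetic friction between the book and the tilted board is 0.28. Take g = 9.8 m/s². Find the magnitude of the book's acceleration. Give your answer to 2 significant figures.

Resolving the weight along the incline: the component pulling the book down the slope is mg sin 61° = 18.1 × 9.8 × 0.8746 = 155.137 N, and the normal force is N = mg cos 61° = 18.1 × 9.8 × 0.4848 = 85.994 N.
Kinetic friction acts up the slope with magnitude f = μN = 0.28 × 85.994 = 24.078 N.
Net force along the incline is 155.137 − 24.078 = 131.059 N, so a = 131.059 / 18.1 = 7.2408 m/s².

7.2 m/s²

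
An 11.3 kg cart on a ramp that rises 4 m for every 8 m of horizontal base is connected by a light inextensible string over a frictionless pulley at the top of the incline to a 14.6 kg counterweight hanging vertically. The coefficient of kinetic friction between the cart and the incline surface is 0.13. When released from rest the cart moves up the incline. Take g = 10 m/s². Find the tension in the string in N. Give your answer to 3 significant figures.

For the cart on the incline: the weight component along the slope is m₁g sin 26.57° = 11.3 × 10 × 0.4472 = 50.534 N and the normal force is N = m₁g cos 26.57° = 101.070 N.
Kinetic friction opposes the cart's motion up the incline: f = μN = 0.13 × 101.070 = 13.139 N acting down the slope.
Newton's second law for the cart (up-slope positive): T − 50.534 − 13.139 = 11.3 a. For the hanging counterweight (downward positive): 14.6 × 10 − T = 14.6 a.
Adding the two equations eliminates T: 82.327 = 25.9 a, so a = 3.1786 m/s².
Then from the hanging counterweight's equation, T = 14.6 × (10 − 3.1786) = 99.592 N.

99.6 N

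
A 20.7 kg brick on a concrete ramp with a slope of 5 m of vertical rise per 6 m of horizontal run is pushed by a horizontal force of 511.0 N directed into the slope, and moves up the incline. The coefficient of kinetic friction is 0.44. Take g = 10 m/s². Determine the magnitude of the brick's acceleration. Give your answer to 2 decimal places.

The horizontal push has components F cos 39.81° = 511.0 × 0.7682 = 392.550 N up the incline and F sin 39.81° = 511.0 × 0.6402 = 327.142 N pressing into the surface.
The normal force is therefore N = mg cos 39.81° + F sin 39.81° = 159.017 + 327.142 = 486.159 N, and kinetic friction down the slope is μN = 0.44 × 486.159 = 213.910 N.
Along the incline: F cos 39.81° − mg sin 39.81° − μN = ma, so 392.550 − 132.521 − 213.910 = 20.7 a, giving a = 2.2280 m/s².

2.23 m/s²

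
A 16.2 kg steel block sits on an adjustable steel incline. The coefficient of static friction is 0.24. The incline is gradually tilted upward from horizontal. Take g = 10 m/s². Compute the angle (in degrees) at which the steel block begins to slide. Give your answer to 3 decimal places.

At the threshold of sliding, static friction is at its maximum μ_s N and exactly balances the weight component along the incline: mg sin θ = μ_s mg cos θ.
Hence tan θ = μ_s = 0.24, so θ = arctan(0.24) = 13.4957°.

13.496°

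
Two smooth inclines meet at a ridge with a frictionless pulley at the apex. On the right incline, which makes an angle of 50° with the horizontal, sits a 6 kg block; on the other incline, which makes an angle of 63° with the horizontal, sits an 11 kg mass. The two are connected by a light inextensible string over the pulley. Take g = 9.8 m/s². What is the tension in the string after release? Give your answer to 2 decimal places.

Resolve each weight along its own incline: the 6 kg mass has component 6 × 9.8 × sin 50° = 45.043 N down its slope, and the 11 kg mass has 11 × 9.8 × sin 63° = 96.051 N down its slope.
The 11 kg side's 96.051 N exceeds the other side's 45.043 N, so that mass slides down and the 6 kg mass slides up. Taking that direction as positive, Newton's second law for the whole system gives 96.051 − 45.043 = (6 + 11) a, so a = 51.008 / 17 = 3.0005 m/s².
For the 6 kg mass (up-slope positive): T − 45.043 = 6 × 3.0005, so T = 63.046 N.

63.05 N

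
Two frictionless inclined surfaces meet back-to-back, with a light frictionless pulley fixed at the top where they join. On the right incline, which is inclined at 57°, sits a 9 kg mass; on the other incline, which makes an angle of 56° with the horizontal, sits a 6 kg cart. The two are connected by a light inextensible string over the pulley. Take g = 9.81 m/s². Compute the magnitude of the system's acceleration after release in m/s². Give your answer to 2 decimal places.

1.68 m/s²

Resolve each weight along its own incline: the 9 kg mass has component 9 × 9.81 × sin 57° = 74.046 N down its slope, and the 6 kg mass has 6 × 9.81 × sin 56° = 48.797 N down its slope.
The 9 kg side's 74.046 N exceeds the other side's 48.797 N, so that mass slides down and the 6 kg mass slides up. Taking that direction as positive, Newton's second law for the whole system gives 74.046 − 48.797 = (9 + 6) a, so a = 25.249 / 15 = 1.6833 m/s².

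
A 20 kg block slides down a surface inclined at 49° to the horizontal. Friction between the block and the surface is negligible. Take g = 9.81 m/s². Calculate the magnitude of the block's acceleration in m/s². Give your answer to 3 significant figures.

Resolving the weight along the incline: the component pulling the block down the slope is mg sin 49° = 20 × 9.81 × 0.7547 = 148.072 N, and the normal force is N = mg cos 49° = 20 × 9.81 × 0.6561 = 128.727 N.
With no friction the net force along the incline is 148.072 N, so a = g sin 49° = 148.072 / 20 = 7.4036 m/s².

7.40 m/s²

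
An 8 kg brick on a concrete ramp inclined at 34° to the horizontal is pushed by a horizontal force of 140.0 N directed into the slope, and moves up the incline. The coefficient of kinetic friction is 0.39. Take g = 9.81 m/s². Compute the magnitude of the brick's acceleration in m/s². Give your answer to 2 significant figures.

The horizontal push has components F cos 34° = 140.0 × 0.8290 = 116.060 N up the incline and F sin 34° = 140.0 × 0.5592 = 78.288 N pressing into the surface.
The normal force is therefore N = mg cos 34° + F sin 34° = 65.060 + 78.288 = 143.348 N, and kinetic friction down the slope is μN = 0.39 × 143.348 = 55.906 N.
Along the incline: F cos 34° − mg sin 34° − μN = ma, so 116.060 − 43.886 − 55.906 = 8 a, giving a = 2.0335 m/s².

2.0 m/s²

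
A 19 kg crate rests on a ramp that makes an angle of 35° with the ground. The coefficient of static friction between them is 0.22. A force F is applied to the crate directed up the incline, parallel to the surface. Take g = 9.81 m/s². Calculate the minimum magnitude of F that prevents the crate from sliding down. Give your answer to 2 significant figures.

73 N

The normal force is N = mg cos 35° = 152.682 N. With F at its minimum the crate is on the verge of sliding down, so static friction is at its maximum μ_s N = 0.22 × 152.682 = 33.590 N and acts up the slope.
Equilibrium along the incline: F + μ_s N = mg sin 35°, so F = 106.909 − 33.590 = 73.319 N.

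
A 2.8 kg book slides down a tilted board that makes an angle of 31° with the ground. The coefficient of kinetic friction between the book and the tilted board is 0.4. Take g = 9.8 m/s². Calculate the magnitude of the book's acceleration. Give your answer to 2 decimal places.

1.69 m/s²

Resolving the weight along the incline: the component pulling the book down the slope is mg sin 31° = 2.8 × 9.8 × 0.5150 = 14.132 N, and the normal force is N = mg cos 31° = 2.8 × 9.8 × 0.8572 = 23.522 N.
Kinetic friction acts up the slope with magnitude f = μN = 0.4 × 23.522 = 9.409 N.
Net force along the incline is 14.132 − 9.409 = 4.723 N, so a = 4.723 / 2.8 = 1.6868 m/s².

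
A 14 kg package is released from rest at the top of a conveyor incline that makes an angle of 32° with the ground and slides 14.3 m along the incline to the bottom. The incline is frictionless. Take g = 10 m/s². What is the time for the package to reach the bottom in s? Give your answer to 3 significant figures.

The weight component along the incline is mg sin 32° = 74.189 N and the normal force is N = mg cos 32° = 118.727 N.
With no friction, a = g sin 32° = 5.2992 m/s².
Starting from rest, L = ½at², so t = √(2L/a) = √(2 × 14.3 / 5.2992) = 2.3232 s.

2.32 s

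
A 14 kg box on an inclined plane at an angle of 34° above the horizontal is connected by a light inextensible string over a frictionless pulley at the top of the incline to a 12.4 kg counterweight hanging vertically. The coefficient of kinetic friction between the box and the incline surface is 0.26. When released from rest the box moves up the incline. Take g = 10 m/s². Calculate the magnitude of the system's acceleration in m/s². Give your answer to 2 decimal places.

For the box on the incline: the weight component along the slope is m₁g sin 34° = 14 × 10 × 0.5592 = 78.288 N and the normal force is N = m₁g cos 34° = 116.065 N.
Kinetic friction opposes the box's motion up the incline: f = μN = 0.26 × 116.065 = 30.177 N acting down the slope.
Newton's second law for the box (up-slope positive): T − 78.288 − 30.177 = 14 a. For the hanging counterweight (downward positive): 12.4 × 10 − T = 12.4 a.
Adding the two equations eliminates T: 15.535 = 26.4 a, so a = 0.5884 m/s².

0.59 m/s²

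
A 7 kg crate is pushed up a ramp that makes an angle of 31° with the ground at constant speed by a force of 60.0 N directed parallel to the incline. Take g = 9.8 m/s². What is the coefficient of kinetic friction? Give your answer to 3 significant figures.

0.420

At constant speed ΣF = 0 along the incline. The applied 60.0 N acts up the slope; the weight component mg sin 31° = 35.332 N and kinetic friction μN both act down the slope.
So 60.0 = 35.332 + μ × 58.802, giving μ = (60.0 − 35.332) / 58.802 = 0.4195.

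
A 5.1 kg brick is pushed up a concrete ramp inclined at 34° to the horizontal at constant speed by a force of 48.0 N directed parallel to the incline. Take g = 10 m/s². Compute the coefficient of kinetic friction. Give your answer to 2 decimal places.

0.46

At constant speed ΣF = 0 along the incline. The applied 48.0 N acts up the slope; the weight component mg sin 34° = 28.519 N and kinetic friction μN both act down the slope.
So 48.0 = 28.519 + μ × 42.281, giving μ = (48.0 − 28.519) / 42.281 = 0.4608.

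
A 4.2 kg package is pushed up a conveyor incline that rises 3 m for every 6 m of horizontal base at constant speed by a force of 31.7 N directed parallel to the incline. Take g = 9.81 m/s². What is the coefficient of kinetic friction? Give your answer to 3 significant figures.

0.360

At constant speed ΣF = 0 along the incline. The applied 31.7 N acts up the slope; the weight component mg sin 26.57° = 18.426 N and kinetic friction μN both act down the slope.
So 31.7 = 18.426 + μ × 36.852, giving μ = (31.7 − 18.426) / 36.852 = 0.3602.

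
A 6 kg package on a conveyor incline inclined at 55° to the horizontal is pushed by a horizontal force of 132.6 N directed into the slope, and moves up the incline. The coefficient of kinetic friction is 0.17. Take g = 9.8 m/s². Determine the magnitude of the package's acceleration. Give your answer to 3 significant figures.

0.615 m/s²

The horizontal push has components F cos 55° = 132.6 × 0.5736 = 76.059 N up the incline and F sin 55° = 132.6 × 0.8192 = 108.626 N pressing into the surface.
The normal force is therefore N = mg cos 55° + F sin 55° = 33.728 + 108.626 = 142.354 N, and kinetic friction down the slope is μN = 0.17 × 142.354 = 24.200 N.
Along the incline: F cos 55° − mg sin 55° − μN = ma, so 76.059 − 48.169 − 24.200 = 6 a, giving a = 0.6150 m/s².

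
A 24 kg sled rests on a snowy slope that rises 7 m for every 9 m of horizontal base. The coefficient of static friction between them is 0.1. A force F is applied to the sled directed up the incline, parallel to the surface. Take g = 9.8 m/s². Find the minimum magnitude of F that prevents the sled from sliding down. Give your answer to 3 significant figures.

The normal force is N = mg cos 37.87° = 185.656 N. With F at its minimum the sled is on the verge of sliding down, so static friction is at its maximum μ_s N = 0.1 × 185.656 = 18.566 N and acts up the slope.
Equilibrium along the incline: F + μ_s N = mg sin 37.87°, so F = 144.399 − 18.566 = 125.833 N.

126 N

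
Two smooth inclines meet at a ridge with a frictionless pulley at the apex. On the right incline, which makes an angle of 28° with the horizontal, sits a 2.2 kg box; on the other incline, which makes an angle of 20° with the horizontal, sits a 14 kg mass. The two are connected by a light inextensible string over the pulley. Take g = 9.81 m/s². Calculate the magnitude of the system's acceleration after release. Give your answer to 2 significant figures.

Resolve each weight along its own incline: the 2.2 kg mass has component 2.2 × 9.81 × sin 28° = 10.132 N down its slope, and the 14 kg mass has 14 × 9.81 × sin 20° = 46.973 N down its slope.
The 14 kg side's 46.973 N exceeds the other side's 10.132 N, so that mass slides down and the 2.2 kg mass slides up. Taking that direction as positive, Newton's second law for the whole system gives 46.973 − 10.132 = (2.2 + 14) a, so a = 36.841 / 16.2 = 2.2741 m/s².

2.3 m/s²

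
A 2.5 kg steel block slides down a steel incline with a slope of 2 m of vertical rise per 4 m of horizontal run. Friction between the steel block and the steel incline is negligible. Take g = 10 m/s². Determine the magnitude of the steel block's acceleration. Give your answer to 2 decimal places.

Resolving the weight along the incline: the component pulling the steel block down the slope is mg sin 26.57° = 2.5 × 10 × 0.4472 = 11.180 N, and the normal force is N = mg cos 26.57° = 2.5 × 10 × 0.8944 = 22.360 N.
With no friction the net force along the incline is 11.180 N, so a = g sin 26.57° = 11.180 / 2.5 = 4.4720 m/s².

4.47 m/s²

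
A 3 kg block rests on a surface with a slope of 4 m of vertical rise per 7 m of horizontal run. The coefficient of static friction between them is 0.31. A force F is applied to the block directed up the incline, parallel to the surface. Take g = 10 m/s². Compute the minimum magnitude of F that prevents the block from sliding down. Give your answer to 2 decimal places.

The normal force is N = mg cos 29.74° = 26.047 N. With F at its minimum the block is on the verge of sliding down, so static friction is at its maximum μ_s N = 0.31 × 26.047 = 8.075 N and acts up the slope.
Equilibrium along the incline: F + μ_s N = mg sin 29.74°, so F = 14.884 − 8.075 = 6.809 N.

6.81 N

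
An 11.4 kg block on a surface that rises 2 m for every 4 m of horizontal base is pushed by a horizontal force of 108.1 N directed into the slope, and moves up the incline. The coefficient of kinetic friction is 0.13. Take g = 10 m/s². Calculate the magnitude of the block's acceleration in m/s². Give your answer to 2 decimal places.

The horizontal push has components F cos 26.57° = 108.1 × 0.8944 = 96.685 N up the incline and F sin 26.57° = 108.1 × 0.4472 = 48.342 N pressing into the surface.
The normal force is therefore N = mg cos 26.57° + F sin 26.57° = 101.962 + 48.342 = 150.304 N, and kinetic friction down the slope is μN = 0.13 × 150.304 = 19.540 N.
Along the incline: F cos 26.57° − mg sin 26.57° − μN = ma, so 96.685 − 50.981 − 19.540 = 11.4 a, giving a = 2.2951 m/s².

2.30 m/s²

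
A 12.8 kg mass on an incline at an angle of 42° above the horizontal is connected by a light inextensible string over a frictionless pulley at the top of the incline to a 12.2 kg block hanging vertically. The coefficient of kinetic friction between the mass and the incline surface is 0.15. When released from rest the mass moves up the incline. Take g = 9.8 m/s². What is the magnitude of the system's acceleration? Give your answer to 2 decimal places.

0.87 m/s²

For the mass on the incline: the weight component along the slope is m₁g sin 42° = 12.8 × 9.8 × 0.6691 = 83.932 N and the normal force is N = m₁g cos 42° = 93.220 N.
Kinetic friction opposes the mass's motion up the incline: f = μN = 0.15 × 93.220 = 13.983 N acting down the slope.
Newton's second law for the mass (up-slope positive): T − 83.932 − 13.983 = 12.8 a. For the hanging block (downward positive): 12.2 × 9.8 − T = 12.2 a.
Adding the two equations eliminates T: 21.645 = 25 a, so a = 0.8658 m/s².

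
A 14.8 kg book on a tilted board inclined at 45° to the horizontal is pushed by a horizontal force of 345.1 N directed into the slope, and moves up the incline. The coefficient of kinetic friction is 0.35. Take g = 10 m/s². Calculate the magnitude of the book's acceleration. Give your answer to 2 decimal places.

The horizontal push has components F cos 45° = 345.1 × 0.7071 = 244.020 N up the incline and F sin 45° = 345.1 × 0.7071 = 244.020 N pressing into the surface.
The normal force is therefore N = mg cos 45° + F sin 45° = 104.651 + 244.020 = 348.671 N, and kinetic friction down the slope is μN = 0.35 × 348.671 = 122.035 N.
Along the incline: F cos 45° − mg sin 45° − μN = ma, so 244.020 − 104.651 − 122.035 = 14.8 a, giving a = 1.1712 m/s².

1.17 m/s²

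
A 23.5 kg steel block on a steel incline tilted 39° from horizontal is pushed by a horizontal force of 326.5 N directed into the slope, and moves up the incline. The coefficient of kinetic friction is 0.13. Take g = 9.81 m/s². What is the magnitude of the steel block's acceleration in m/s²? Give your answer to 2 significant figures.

The horizontal push has components F cos 39° = 326.5 × 0.7771 = 253.723 N up the incline and F sin 39° = 326.5 × 0.6293 = 205.466 N pressing into the surface.
The normal force is therefore N = mg cos 39° + F sin 39° = 179.149 + 205.466 = 384.615 N, and kinetic friction down the slope is μN = 0.13 × 384.615 = 50.000 N.
Along the incline: F cos 39° − mg sin 39° − μN = ma, so 253.723 − 145.076 − 50.000 = 23.5 a, giving a = 2.4956 m/s².

2.5 m/s²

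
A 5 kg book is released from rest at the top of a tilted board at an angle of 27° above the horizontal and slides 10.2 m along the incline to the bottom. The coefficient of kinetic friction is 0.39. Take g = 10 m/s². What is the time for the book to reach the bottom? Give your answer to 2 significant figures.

The weight component along the incline is mg sin 27° = 22.700 N and the normal force is N = mg cos 27° = 44.550 N.
Friction up the slope is f = μN = 0.39 × 44.550 = 17.375 N, so the net downslope force is 22.700 − 17.375 = 5.325 N and a = 5.325 / 5 = 1.0650 m/s².
Starting from rest, L = ½at², so t = √(2L/a) = √(2 × 10.2 / 1.0650) = 4.3766 s.

4.4 s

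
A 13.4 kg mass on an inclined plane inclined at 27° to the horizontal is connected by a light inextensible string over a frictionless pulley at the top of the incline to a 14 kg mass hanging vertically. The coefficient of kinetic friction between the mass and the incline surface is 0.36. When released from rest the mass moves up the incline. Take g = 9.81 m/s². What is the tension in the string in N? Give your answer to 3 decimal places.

For the mass on the incline: the weight component along the slope is m₁g sin 27° = 13.4 × 9.81 × 0.4540 = 59.680 N and the normal force is N = m₁g cos 27° = 117.126 N.
Kinetic friction opposes the mass's motion up the incline: f = μN = 0.36 × 117.126 = 42.165 N acting down the slope.
Newton's second law for the mass (up-slope positive): T − 59.680 − 42.165 = 13.4 a. For the hanging mass (downward positive): 14 × 9.81 − T = 14 a.
Adding the two equations eliminates T: 35.495 = 27.4 a, so a = 1.2954 m/s².
Then from the hanging mass's equation, T = 14 × (9.81 − 1.2954) = 119.204 N.

119.204 N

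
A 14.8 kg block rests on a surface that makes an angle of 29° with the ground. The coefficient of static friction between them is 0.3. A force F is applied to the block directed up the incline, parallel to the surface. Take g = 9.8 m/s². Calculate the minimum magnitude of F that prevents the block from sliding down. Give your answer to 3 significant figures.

The normal force is N = mg cos 29° = 126.855 N. With F at its minimum the block is on the verge of sliding down, so static friction is at its maximum μ_s N = 0.3 × 126.855 = 38.056 N and acts up the slope.
Equilibrium along the incline: F + μ_s N = mg sin 29°, so F = 70.317 − 38.056 = 32.261 N.

32.3 N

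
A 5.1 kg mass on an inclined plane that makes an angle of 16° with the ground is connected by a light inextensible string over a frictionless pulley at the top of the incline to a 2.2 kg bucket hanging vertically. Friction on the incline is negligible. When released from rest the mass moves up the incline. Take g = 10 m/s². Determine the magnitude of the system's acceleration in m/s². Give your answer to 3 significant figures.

1.09 m/s²

For the mass on the incline: the weight component along the slope is m₁g sin 16° = 5.1 × 10 × 0.2756 = 14.056 N and the normal force is N = m₁g cos 16° = 49.024 N.
Newton's second law for the mass (up-slope positive): T − 14.056 = 5.1 a. For the hanging bucket (downward positive): 2.2 × 10 − T = 2.2 a.
Adding the two equations eliminates T: 7.944 = 7.3 a, so a = 1.0882 m/s².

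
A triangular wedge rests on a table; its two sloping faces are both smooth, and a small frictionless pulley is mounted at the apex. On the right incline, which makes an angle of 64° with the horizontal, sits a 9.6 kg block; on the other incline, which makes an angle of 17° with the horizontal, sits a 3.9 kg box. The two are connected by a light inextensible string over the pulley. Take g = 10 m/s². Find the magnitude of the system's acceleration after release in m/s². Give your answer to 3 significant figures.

Resolve each weight along its own incline: the 9.6 kg mass has component 9.6 × 10 × sin 64° = 86.284 N down its slope, and the 3.9 kg mass has 3.9 × 10 × sin 17° = 11.402 N down its slope.
The 9.6 kg side's 86.284 N exceeds the other side's 11.402 N, so that mass slides down and the 3.9 kg mass slides up. Taking that direction as positive, Newton's second law for the whole system gives 86.284 − 11.402 = (9.6 + 3.9) a, so a = 74.882 / 13.5 = 5.5468 m/s².

5.55 m/s²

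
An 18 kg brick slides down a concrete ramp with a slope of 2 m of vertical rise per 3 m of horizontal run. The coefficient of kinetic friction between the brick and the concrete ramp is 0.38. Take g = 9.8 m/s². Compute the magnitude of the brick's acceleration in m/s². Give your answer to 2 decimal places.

Resolving the weight along the incline: the component pulling the brick down the slope is mg sin 33.69° = 18 × 9.8 × 0.5547 = 97.849 N, and the normal force is N = mg cos 33.69° = 18 × 9.8 × 0.8321 = 146.782 N.
Kinetic friction acts up the slope with magnitude f = μN = 0.38 × 146.782 = 55.777 N.
Net force along the incline is 97.849 − 55.777 = 42.072 N, so a = 42.072 / 18 = 2.3373 m/s².

2.34 m/s²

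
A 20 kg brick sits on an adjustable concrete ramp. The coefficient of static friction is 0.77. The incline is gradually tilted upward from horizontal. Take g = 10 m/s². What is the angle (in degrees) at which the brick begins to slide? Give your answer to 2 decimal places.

37.60°

At the threshold of sliding, static friction is at its maximum μ_s N and exactly balances the weight component along the incline: mg sin θ = μ_s mg cos θ.
Hence tan θ = μ_s = 0.77, so θ = arctan(0.77) = 37.5963°.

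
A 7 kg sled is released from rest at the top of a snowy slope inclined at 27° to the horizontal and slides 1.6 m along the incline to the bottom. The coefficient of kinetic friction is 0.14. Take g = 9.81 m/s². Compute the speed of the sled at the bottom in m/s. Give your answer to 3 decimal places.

The weight component along the incline is mg sin 27° = 31.176 N and the normal force is N = mg cos 27° = 61.185 N.
Friction up the slope is f = μN = 0.14 × 61.185 = 8.566 N, so the net downslope force is 31.176 − 8.566 = 22.610 N and a = 22.610 / 7 = 3.2300 m/s².
Starting from rest over a distance of 1.6 m, v² = 2aL = 2 × 3.2300 × 1.6 = 10.3360, so v = 3.2150 m/s.

3.215 m/s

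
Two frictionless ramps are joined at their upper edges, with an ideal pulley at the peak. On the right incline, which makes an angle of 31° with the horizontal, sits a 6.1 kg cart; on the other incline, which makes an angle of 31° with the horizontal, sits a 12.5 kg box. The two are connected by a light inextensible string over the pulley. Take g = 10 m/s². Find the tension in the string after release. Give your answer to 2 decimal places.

Resolve each weight along its own incline: the 6.1 kg mass has component 6.1 × 10 × sin 31° = 31.417 N down its slope, and the 12.5 kg mass has 12.5 × 10 × sin 31° = 64.380 N down its slope.
The 12.5 kg side's 64.380 N exceeds the other side's 31.417 N, so that mass slides down and the 6.1 kg mass slides up. Taking that direction as positive, Newton's second law for the whole system gives 64.380 − 31.417 = (6.1 + 12.5) a, so a = 32.963 / 18.6 = 1.7722 m/s².
For the 6.1 kg mass (up-slope positive): T − 31.417 = 6.1 × 1.7722, so T = 42.227 N.

42.23 N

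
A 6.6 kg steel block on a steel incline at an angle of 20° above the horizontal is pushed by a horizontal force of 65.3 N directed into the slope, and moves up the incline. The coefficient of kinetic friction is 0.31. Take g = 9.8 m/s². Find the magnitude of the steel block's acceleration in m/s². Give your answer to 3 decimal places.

2.042 m/s²

The horizontal push has components F cos 20° = 65.3 × 0.9397 = 61.362 N up the incline and F sin 20° = 65.3 × 0.3420 = 22.333 N pressing into the surface.
The normal force is therefore N = mg cos 20° + F sin 20° = 60.780 + 22.333 = 83.113 N, and kinetic friction down the slope is μN = 0.31 × 83.113 = 25.765 N.
Along the incline: F cos 20° − mg sin 20° − μN = ma, so 61.362 − 22.121 − 25.765 = 6.6 a, giving a = 2.0418 m/s².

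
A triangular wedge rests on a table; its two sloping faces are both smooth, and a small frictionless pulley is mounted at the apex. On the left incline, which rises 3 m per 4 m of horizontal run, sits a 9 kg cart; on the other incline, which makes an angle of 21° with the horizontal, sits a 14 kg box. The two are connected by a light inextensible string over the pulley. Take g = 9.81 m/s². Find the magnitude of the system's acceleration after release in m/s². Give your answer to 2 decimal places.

Resolve each weight along its own incline: the 9 kg mass has component 9 × 9.81 × sin 36.87° = 52.974 N down its slope, and the 14 kg mass has 14 × 9.81 × sin 21° = 49.218 N down its slope.
The 9 kg side's 52.974 N exceeds the other side's 49.218 N, so that mass slides down and the 14 kg mass slides up. Taking that direction as positive, Newton's second law for the whole system gives 52.974 − 49.218 = (9 + 14) a, so a = 3.756 / 23 = 0.1633 m/s².

0.16 m/s²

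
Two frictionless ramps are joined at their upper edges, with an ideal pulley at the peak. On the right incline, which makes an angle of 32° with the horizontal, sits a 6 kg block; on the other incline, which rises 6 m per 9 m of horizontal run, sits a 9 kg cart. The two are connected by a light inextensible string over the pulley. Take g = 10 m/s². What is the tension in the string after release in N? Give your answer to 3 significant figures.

Resolve each weight along its own incline: the 6 kg mass has component 6 × 10 × sin 32° = 31.795 N down its slope, and the 9 kg mass has 9 × 10 × sin 33.69° = 49.923 N down its slope.
The 9 kg side's 49.923 N exceeds the other side's 31.795 N, so that mass slides down and the 6 kg mass slides up. Taking that direction as positive, Newton's second law for the whole system gives 49.923 − 31.795 = (6 + 9) a, so a = 18.128 / 15 = 1.2085 m/s².
For the 6 kg mass (up-slope positive): T − 31.795 = 6 × 1.2085, so T = 39.046 N.

39.0 N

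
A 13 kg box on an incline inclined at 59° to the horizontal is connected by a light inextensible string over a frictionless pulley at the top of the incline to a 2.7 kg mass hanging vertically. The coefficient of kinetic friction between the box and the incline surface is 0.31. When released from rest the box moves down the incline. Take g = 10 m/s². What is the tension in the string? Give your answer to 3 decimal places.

37.951 N

For the box on the incline: the weight component along the slope is m₁g sin 59° = 13 × 10 × 0.8572 = 111.436 N and the normal force is N = m₁g cos 59° = 66.955 N.
Kinetic friction opposes the box's motion down the incline: f = μN = 0.31 × 66.955 = 20.756 N acting up the slope.
Newton's second law for the box (down-slope positive): 111.436 − 20.756 − T = 13 a. For the hanging mass (upward positive): T − 2.7 × 10 = 2.7 a.
Adding the two equations eliminates T: 63.680 = 15.7 a, so a = 4.0561 m/s².
Then from the hanging mass's equation, T = 2.7 × (10 + 4.0561) = 37.951 N.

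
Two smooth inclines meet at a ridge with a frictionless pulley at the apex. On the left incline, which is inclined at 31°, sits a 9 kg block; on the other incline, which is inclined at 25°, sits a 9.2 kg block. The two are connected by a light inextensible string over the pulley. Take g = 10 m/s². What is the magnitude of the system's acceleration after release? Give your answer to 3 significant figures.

Resolve each weight along its own incline: the 9 kg mass has component 9 × 10 × sin 31° = 46.353 N down its slope, and the 9.2 kg mass has 9.2 × 10 × sin 25° = 38.881 N down its slope.
The 9 kg side's 46.353 N exceeds the other side's 38.881 N, so that mass slides down and the 9.2 kg mass slides up. Taking that direction as positive, Newton's second law for the whole system gives 46.353 − 38.881 = (9 + 9.2) a, so a = 7.472 / 18.2 = 0.4105 m/s².

0.411 m/s²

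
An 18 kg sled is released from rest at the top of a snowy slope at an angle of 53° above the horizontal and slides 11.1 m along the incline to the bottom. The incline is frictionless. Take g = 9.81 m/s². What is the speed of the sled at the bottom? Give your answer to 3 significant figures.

The weight component along the incline is mg sin 53° = 141.023 N and the normal force is N = mg cos 53° = 106.268 N.
With no friction, a = g sin 53° = 7.8346 m/s².
Starting from rest over a distance of 11.1 m, v² = 2aL = 2 × 7.8346 × 11.1 = 173.9281, so v = 13.1882 m/s.

13.2 m/s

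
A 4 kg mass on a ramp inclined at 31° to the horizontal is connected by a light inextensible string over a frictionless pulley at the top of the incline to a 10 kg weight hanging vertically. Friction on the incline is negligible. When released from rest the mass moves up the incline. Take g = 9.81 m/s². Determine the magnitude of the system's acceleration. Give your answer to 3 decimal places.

For the mass on the incline: the weight component along the slope is m₁g sin 31° = 4 × 9.81 × 0.5150 = 20.209 N and the normal force is N = m₁g cos 31° = 33.635 N.
Newton's second law for the mass (up-slope positive): T − 20.209 = 4 a. For the hanging weight (downward positive): 10 × 9.81 − T = 10 a.
Adding the two equations eliminates T: 77.891 = 14 a, so a = 5.5636 m/s².

5.564 m/s²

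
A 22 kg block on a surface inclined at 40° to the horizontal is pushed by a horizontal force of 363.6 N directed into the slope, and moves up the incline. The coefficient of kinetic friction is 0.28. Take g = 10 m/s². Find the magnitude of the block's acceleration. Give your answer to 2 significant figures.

The horizontal push has components F cos 40° = 363.6 × 0.7660 = 278.518 N up the incline and F sin 40° = 363.6 × 0.6428 = 233.722 N pressing into the surface.
The normal force is therefore N = mg cos 40° + F sin 40° = 168.520 + 233.722 = 402.242 N, and kinetic friction down the slope is μN = 0.28 × 402.242 = 112.628 N.
Along the incline: F cos 40° − mg sin 40° − μN = ma, so 278.518 − 141.416 − 112.628 = 22 a, giving a = 1.1125 m/s².

1.1 m/s²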